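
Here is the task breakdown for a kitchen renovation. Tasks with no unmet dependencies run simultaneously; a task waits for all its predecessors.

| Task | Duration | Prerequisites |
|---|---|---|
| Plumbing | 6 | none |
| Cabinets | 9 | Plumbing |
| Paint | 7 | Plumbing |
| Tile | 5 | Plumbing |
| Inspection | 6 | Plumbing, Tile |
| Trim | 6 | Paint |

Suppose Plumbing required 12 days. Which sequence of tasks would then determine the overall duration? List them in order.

The binding path is Plumbing→Paint→Trim = 6+7+6 = 19; finish at 19 days.
Since Plumbing is critical, the +6 change carries straight to that chain (now 25 days).
No other chain overtakes it, so the finish is 25 days.

Plumbing, Paint, Trim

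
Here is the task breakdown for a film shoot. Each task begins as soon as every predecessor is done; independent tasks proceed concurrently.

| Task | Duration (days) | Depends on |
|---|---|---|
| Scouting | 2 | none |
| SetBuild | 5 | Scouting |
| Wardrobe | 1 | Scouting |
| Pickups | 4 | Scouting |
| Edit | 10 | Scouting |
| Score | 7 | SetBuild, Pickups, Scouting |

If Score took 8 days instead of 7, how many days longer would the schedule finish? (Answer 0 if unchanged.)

As given, the longest chain is Scouting→SetBuild→Score = 2+5+7 = 14, so the finish is 14 days.
Score is on the critical path; changing it to 8 makes that path 15 days.
No other chain overtakes it, so the finish is 15 days.
Change in finish: 15 − 14 = +1 days.

1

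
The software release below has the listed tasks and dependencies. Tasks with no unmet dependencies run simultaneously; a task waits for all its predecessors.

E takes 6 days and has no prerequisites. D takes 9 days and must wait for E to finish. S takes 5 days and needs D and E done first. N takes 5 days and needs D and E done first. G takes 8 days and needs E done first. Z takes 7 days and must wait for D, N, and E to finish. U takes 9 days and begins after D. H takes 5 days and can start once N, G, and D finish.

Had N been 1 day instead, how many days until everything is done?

Critical path before the change: E→D→N→Z = 6+9+5+7 = 27 giving 27 days.
Since N is critical, the -4 change carries straight to that chain (now 23 days).
The binding chain switches to E→D→U = 6+9+9 = 24; finish 24 days.

24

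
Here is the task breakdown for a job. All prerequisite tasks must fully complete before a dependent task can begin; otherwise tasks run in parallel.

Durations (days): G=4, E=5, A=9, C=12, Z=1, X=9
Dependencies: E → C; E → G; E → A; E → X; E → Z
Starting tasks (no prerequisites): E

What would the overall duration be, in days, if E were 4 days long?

The binding path is E→C = 5+12 = 17; finish at 17 days.
Since E is critical, the -1 change carries straight to that chain (now 16 days).
That remains the longest chain; total 16 days.

16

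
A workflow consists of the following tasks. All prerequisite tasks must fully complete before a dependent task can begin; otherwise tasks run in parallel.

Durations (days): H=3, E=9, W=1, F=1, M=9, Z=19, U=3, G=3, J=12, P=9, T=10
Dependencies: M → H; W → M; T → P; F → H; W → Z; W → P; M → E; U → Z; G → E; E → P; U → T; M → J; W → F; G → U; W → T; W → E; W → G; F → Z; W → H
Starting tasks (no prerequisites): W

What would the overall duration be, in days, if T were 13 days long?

Baseline: W→M→E→P = 1+9+9+9 = 28 → 28 days.
T has 2 days of float (longest path through it is 26).
Now W→G→U→T→P = 1+3+3+13+9 = 29 is longest, so the finish becomes 29 days.

29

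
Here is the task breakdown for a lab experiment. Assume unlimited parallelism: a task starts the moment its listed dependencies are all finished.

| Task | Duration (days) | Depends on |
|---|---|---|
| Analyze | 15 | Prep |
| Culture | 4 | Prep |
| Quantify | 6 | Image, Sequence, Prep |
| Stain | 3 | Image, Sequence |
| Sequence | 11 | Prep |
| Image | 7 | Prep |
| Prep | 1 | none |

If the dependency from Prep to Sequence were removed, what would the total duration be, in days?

17

Before: longest chain Prep→Sequence→Quantify = 1+11+6 = 18, finish 18.
Without Prep→Sequence, Sequence's earliest start moves from 1 to 0.
The longest chain is now Sequence→Quantify = 11+6 = 17, so the plan takes 17 days.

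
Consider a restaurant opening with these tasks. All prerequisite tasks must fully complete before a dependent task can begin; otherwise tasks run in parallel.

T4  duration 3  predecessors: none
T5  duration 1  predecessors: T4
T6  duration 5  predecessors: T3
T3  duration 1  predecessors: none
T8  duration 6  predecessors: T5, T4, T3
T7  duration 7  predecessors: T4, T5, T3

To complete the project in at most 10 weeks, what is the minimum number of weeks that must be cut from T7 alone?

Current finish: 11 weeks; target: 10.
T7 is on every critical path, so each week cut from T7 cuts the finish by one (this holds down to a finish of 10).
Need 11 − 10 = 1 week off T7 → T7 becomes 6 weeks, finish becomes 10.

1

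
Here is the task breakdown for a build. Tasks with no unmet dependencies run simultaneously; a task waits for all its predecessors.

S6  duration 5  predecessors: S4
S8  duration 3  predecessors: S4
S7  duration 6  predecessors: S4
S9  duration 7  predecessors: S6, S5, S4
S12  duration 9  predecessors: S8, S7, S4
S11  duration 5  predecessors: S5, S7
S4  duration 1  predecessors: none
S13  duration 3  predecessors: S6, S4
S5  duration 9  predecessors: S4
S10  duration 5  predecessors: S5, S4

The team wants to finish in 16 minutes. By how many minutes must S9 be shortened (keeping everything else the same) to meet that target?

1

Current finish: 17 minutes; target: 16.
S9 is on every critical path, so each minute cut from S9 cuts the finish by one (this holds down to a finish of 16).
Need 17 − 16 = 1 minute off S9 → S9 becomes 6 minutes, finish becomes 16.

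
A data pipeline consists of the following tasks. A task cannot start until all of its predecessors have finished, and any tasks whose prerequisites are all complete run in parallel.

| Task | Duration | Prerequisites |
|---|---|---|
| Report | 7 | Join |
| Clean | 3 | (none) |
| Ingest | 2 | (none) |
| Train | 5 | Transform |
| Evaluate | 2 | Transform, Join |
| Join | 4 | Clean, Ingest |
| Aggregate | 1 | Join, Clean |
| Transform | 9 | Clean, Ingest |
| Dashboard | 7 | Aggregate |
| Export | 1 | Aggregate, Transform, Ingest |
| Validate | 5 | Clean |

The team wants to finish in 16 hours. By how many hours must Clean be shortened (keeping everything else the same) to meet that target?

1

Current finish: 17 hours; target: 16.
Clean is on every critical path, so each hour cut from Clean cuts the finish by one (this holds down to a finish of 16).
Need 17 − 16 = 1 hour off Clean → Clean becomes 2 hours, finish becomes 16.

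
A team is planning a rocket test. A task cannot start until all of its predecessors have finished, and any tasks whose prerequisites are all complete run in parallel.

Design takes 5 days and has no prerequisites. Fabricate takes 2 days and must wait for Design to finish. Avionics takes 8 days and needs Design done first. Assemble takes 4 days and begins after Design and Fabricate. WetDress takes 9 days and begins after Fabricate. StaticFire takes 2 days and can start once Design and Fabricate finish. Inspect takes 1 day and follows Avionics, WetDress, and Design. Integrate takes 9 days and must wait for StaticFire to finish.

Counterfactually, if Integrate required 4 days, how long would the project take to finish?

Actual critical path: Design→Fabricate→StaticFire→Integrate = 5+2+2+9 = 18 ⇒ 18 days.
Integrate lies on that path, so at 4 days the path becomes 13 days.
Now Design→Fabricate→WetDress→Inspect = 5+2+9+1 = 17 is longest, so the finish becomes 17 days.

17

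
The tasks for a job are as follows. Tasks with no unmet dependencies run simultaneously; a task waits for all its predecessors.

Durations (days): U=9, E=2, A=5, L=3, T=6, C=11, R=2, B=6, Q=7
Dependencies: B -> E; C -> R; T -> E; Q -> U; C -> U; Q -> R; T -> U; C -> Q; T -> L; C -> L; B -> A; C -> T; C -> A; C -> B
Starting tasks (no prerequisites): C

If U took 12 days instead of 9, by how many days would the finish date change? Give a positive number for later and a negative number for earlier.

Baseline: C→Q→U = 11+7+9 = 27 → 27 days.
U lies on that path, so at 12 days the path becomes 30 days.
The critical path is still C→Q→U; finish is now 30 days.
Change in finish: 30 − 27 = +3 days.

3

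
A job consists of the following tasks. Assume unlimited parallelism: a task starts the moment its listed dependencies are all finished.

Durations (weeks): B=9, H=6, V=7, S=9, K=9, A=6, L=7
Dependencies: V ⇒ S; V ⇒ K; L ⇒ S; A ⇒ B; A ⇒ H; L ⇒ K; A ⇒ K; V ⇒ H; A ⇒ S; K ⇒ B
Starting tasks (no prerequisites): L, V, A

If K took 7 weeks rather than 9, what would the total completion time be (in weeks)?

23

As given, the longest chain is L→K→B = 7+9+9 = 25, so the finish is 25 weeks.
K lies on that path, so at 7 weeks the path becomes 23 weeks.
That remains the longest chain; total 23 weeks.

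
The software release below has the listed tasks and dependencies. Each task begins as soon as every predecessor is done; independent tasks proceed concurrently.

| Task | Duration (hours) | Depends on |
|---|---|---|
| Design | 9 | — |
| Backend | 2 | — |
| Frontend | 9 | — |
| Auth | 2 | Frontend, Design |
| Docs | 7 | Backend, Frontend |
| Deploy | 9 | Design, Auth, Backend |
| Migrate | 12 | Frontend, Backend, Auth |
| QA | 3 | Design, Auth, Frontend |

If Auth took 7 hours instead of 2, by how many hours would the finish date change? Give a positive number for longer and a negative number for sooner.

5

Baseline: Design→Auth→Migrate = 9+2+12 = 23 → 23 hours.
Auth lies on that path, so at 7 hours the path becomes 28 hours.
That remains the longest chain; total 28 hours.
Change in finish: 28 − 23 = +5 hours.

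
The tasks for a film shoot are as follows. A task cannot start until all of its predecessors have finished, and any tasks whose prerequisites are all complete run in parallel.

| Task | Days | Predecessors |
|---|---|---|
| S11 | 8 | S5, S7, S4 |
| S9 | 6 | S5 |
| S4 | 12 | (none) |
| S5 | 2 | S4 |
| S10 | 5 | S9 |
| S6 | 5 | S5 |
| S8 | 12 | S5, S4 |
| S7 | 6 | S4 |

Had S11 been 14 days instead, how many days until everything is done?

32

Baseline: S4→S7→S11 = 12+6+8 = 26 → 26 days.
S11 is on the critical path; changing it to 14 makes that path 32 days.
The critical path is still S4→S7→S11; finish is now 32 days.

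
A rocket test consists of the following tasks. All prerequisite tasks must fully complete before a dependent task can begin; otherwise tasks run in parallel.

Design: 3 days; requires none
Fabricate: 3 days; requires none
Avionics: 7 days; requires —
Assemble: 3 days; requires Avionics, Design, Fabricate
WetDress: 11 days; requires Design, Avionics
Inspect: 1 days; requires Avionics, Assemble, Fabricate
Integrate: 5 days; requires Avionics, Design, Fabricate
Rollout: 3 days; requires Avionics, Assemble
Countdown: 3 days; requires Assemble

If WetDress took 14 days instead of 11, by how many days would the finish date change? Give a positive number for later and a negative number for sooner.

3

Baseline: Avionics→WetDress = 7+11 = 18 → 18 days.
Since WetDress is critical, the +3 change carries straight to that chain (now 21 days).
No other chain overtakes it, so the finish is 21 days.
Change in finish: 21 − 18 = +3 days.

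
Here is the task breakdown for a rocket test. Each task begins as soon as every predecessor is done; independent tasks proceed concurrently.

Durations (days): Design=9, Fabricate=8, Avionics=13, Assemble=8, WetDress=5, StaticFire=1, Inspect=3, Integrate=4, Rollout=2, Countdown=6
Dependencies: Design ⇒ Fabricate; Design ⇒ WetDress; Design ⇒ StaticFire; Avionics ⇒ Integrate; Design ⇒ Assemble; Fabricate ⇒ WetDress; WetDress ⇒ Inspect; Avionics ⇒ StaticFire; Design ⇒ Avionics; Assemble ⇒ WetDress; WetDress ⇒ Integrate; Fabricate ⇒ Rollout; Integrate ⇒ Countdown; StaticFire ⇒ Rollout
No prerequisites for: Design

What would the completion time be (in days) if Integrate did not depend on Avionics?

32

With the dependency in place, Design→Fabricate→WetDress→Integrate→Countdown = 9+8+5+4+6 = 32 sets the finish at 32 days.
Dropping Avionics→Integrate doesn't change Integrate's earliest start (22); another predecessor still binds.
The longest chain is now Design→Fabricate→WetDress→Integrate→Countdown = 9+8+5+4+6 = 32, so the schedule takes 32 days.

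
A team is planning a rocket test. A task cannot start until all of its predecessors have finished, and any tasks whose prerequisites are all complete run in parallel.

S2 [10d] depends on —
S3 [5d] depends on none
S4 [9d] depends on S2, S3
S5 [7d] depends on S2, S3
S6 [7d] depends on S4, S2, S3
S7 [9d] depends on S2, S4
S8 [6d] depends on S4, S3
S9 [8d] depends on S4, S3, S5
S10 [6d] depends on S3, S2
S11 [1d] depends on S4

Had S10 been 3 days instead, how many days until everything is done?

As given, the longest chain is S2→S4→S7 = 10+9+9 = 28, so the finish is 28 days.
S10 is off the critical path — its longest chain is 16 days, giving 12 of slack.
That remains the longest chain; total 28 days.

28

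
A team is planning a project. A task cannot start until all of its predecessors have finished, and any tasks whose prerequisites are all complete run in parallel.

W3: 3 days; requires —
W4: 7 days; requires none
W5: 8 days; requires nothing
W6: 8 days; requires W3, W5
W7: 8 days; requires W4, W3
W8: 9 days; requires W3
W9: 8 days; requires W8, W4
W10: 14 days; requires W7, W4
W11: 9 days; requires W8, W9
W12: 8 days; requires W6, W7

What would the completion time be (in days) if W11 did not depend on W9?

29

With the dependency in place, W3→W8→W9→W11 = 3+9+8+9 = 29 sets the finish at 29 days.
Without W9→W11, W11's earliest start moves from 20 to 12.
The longest chain is now W4→W7→W10 = 7+8+14 = 29, so the project takes 29 days.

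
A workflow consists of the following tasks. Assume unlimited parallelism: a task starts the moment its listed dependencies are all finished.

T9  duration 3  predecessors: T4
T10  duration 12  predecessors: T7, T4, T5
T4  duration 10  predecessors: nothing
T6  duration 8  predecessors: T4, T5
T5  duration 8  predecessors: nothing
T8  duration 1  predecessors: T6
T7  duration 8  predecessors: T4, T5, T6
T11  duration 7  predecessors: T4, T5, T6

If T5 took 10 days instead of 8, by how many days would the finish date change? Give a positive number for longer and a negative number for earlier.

0

Baseline: T4→T6→T7→T10 = 10+8+8+12 = 38 → 38 days.
T5 is off the critical path — its longest chain is 36 days, giving 2 of slack.
That remains the longest chain; total 38 days.
Change in finish: 38 − 38 = +0 days.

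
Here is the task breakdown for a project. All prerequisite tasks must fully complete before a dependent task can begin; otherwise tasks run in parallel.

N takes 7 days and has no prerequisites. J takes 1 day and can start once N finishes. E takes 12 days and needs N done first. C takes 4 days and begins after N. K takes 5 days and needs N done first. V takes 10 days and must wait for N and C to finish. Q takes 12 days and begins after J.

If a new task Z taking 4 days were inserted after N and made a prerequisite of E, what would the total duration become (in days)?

23

Originally the project takes 21 days.
With Z inserted, E now waits for max(N, Z).
New critical path: N→Z→E = 7+4+12 = 23 ⇒ 23 days.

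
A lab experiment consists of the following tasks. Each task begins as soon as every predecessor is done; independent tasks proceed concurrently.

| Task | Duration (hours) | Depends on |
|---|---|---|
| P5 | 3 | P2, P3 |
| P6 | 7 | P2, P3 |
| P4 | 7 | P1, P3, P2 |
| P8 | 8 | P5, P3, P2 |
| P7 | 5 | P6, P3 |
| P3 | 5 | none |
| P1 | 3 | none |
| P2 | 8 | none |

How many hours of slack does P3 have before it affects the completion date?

3

Critical path: P2→P6→P7 = 8+7+5 = 20, so the finish is 20 hours.
The longest chain containing P3 totals 17 hours.
So P3 can slip 8 − 5 = 3 hours.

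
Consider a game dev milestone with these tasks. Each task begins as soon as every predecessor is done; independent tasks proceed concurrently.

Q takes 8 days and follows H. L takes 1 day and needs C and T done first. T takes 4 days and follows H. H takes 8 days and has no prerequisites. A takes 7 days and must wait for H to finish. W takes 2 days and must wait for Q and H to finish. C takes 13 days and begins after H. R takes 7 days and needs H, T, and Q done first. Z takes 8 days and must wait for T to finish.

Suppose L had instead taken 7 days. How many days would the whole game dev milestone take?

28

Baseline: H→Q→R = 8+8+7 = 23 → 23 days.
L is off the critical path — its longest chain is 22 days, giving 1 of slack.
New critical path: H→C→L = 8+13+7 = 28 ⇒ 28 days.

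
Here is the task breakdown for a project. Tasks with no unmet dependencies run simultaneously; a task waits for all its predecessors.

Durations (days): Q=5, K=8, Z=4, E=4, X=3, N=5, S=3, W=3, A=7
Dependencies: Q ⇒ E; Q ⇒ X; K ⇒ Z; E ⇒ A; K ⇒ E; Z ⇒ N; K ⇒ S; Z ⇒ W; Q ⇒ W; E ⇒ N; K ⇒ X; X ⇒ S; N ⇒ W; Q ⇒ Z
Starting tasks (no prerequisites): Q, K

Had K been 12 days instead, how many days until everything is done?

The binding path is K→Z→N→W = 8+4+5+3 = 20; finish at 20 days.
K is on the critical path; changing it to 12 makes that path 24 days.
That remains the longest chain; total 24 days.

24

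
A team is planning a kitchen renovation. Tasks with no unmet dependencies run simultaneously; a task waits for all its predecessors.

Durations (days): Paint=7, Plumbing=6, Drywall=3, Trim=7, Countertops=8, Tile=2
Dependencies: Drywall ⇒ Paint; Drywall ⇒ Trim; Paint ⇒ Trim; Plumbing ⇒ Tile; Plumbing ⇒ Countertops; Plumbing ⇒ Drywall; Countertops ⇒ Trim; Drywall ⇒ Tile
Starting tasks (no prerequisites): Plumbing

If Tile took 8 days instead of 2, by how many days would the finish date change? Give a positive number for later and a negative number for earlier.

0

As given, the longest chain is Plumbing→Drywall→Paint→Trim = 6+3+7+7 = 23, so the finish is 23 days.
Tile is off the critical path — its longest chain is 11 days, giving 12 of slack.
No other chain overtakes it, so the finish is 23 days.
Change in finish: 23 − 23 = +0 days.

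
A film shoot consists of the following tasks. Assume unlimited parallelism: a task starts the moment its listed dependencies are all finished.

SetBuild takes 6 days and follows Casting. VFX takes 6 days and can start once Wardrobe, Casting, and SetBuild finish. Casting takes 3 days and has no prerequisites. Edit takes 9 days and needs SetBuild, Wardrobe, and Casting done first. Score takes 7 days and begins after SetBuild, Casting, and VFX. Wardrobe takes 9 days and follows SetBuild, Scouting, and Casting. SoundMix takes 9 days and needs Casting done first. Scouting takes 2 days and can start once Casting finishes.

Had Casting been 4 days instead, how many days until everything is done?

As given, the longest chain is Casting→SetBuild→Wardrobe→VFX→Score = 3+6+9+6+7 = 31, so the finish is 31 days.
Since Casting is critical, the +1 change carries straight to that chain (now 32 days).
No other chain overtakes it, so the finish is 32 days.

32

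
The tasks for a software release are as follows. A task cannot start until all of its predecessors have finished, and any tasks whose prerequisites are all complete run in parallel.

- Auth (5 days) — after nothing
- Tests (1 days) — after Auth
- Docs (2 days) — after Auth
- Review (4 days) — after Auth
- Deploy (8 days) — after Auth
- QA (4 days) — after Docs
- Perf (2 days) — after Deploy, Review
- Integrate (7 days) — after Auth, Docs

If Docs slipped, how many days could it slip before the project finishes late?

1

Critical path: Auth→Deploy→Perf = 5+8+2 = 15, so the finish is 15 days.
Longest path through Docs: 14 days (earliest finish 7, latest finish 8).
So Docs can slip 8 − 7 = 1 day.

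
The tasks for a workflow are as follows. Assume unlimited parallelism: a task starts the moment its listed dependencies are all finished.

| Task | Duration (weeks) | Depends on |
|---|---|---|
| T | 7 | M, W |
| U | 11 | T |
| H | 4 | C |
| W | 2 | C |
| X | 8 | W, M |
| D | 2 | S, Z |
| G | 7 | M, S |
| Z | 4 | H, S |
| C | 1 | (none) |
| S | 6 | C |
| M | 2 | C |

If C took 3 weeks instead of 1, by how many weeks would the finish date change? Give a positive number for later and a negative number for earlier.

The binding path is C→W→T→U = 1+2+7+11 = 21; finish at 21 weeks.
Since C is critical, the +2 change carries straight to that chain (now 23 weeks).
The critical path is still C→W→T→U; finish is now 23 weeks.
Change in finish: 23 − 21 = +2 weeks.

2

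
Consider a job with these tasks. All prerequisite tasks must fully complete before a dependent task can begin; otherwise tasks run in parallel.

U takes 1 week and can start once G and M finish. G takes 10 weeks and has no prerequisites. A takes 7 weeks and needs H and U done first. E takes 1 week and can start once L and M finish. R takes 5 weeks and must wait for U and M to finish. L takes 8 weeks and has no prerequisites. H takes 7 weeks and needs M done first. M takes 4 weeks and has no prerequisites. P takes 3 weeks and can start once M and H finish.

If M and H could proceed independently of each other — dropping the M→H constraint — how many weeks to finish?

With the dependency in place, G→U→A = 10+1+7 = 18 sets the finish at 18 weeks.
Without M→H, H's earliest start moves from 4 to 0.
After: G→U→A = 10+1+7 = 18 → 18 weeks.

18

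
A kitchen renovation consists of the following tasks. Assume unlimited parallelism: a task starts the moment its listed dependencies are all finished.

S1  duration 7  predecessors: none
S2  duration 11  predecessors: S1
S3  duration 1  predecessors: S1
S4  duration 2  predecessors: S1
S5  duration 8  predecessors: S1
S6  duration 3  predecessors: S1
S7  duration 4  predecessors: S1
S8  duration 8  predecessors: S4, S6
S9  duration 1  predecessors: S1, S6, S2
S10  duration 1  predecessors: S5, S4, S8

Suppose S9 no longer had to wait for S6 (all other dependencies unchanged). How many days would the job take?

Before: longest chain S1→S2→S9 = 7+11+1 = 19, finish 19.
Dropping S6→S9 doesn't change S9's earliest start (18); another predecessor still binds.
The longest chain is now S1→S2→S9 = 7+11+1 = 19, so the job takes 19 days.

19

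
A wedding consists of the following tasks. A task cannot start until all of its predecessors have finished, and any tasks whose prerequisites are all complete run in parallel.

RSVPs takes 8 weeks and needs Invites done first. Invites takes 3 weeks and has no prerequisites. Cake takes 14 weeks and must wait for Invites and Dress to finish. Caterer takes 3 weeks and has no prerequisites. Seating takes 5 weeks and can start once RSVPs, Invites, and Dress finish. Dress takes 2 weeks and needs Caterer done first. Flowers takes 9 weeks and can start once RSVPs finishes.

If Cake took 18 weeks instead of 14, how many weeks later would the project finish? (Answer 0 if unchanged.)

Critical path before the change: Invites→RSVPs→Flowers = 3+8+9 = 20 giving 20 weeks.
Cake is off the critical path — its longest chain is 19 weeks, giving 1 of slack.
The binding chain switches to Caterer→Dress→Cake = 3+2+18 = 23; finish 23 weeks.
Change in finish: 23 − 20 = +3 weeks.

3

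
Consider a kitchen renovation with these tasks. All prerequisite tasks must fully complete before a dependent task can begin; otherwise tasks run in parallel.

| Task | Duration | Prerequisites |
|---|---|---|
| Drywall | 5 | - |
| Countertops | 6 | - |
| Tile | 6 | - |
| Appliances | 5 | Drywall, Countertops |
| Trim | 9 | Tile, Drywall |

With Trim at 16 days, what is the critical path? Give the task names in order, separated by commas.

The binding path is Tile→Trim = 6+9 = 15; finish at 15 days.
Since Trim is critical, the +7 change carries straight to that chain (now 22 days).
The critical path is still Tile→Trim; finish is now 22 days.

Tile, Trim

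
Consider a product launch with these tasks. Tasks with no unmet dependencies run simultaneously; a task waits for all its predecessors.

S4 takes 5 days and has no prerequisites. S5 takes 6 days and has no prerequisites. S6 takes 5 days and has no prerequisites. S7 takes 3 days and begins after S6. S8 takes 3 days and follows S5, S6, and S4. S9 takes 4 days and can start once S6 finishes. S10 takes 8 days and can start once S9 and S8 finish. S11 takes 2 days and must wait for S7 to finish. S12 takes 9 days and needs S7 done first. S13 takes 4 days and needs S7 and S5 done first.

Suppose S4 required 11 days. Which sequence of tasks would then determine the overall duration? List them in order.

The binding path is S5→S8→S10 = 6+3+8 = 17; finish at 17 days.
S4 is off the critical path — its longest chain is 16 days, giving 1 of slack.
The binding chain switches to S4→S8→S10 = 11+3+8 = 22; finish 22 days.

S4, S8, S10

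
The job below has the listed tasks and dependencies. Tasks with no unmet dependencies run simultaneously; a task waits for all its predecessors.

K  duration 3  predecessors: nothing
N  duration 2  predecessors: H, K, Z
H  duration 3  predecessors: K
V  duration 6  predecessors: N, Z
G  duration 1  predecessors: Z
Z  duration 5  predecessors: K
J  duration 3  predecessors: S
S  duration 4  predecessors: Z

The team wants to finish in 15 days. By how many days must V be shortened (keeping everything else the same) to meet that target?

Current finish: 16 days; target: 15.
V is on every critical path, so each day cut from V cuts the finish by one (this holds down to a finish of 15).
Need 16 − 15 = 1 day off V → V becomes 5 days, finish becomes 15.

1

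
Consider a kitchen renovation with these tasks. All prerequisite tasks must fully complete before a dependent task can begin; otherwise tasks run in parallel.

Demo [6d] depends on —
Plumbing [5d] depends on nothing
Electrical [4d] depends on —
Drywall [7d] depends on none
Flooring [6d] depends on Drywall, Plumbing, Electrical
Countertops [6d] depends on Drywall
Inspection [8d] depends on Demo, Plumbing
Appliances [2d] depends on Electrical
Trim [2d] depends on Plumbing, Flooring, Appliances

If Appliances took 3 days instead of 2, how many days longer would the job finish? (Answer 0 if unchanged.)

Critical path before the change: Drywall→Flooring→Trim = 7+6+2 = 15 giving 15 days.
The longest path through Appliances is only 8 days, so Appliances has float 7.
That remains the longest chain; total 15 days.
Change in finish: 15 − 15 = +0 days.

0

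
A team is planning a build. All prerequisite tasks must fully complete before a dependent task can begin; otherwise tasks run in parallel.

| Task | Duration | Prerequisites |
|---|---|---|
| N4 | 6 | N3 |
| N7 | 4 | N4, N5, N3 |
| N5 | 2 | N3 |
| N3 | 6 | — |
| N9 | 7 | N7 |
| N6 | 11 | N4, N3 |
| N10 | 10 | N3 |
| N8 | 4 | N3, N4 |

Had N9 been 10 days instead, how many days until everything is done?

26

Actual critical path: N3→N4→N7→N9 = 6+6+4+7 = 23 ⇒ 23 days.
N9 lies on that path, so at 10 days the path becomes 26 days.
No other chain overtakes it, so the finish is 26 days.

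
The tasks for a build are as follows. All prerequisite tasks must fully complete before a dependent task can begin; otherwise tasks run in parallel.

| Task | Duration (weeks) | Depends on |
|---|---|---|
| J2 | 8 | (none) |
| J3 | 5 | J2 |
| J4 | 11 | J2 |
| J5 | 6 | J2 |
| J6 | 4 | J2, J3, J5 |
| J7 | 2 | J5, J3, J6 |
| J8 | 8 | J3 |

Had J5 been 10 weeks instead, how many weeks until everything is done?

24

Critical path before the change: J2→J3→J8 = 8+5+8 = 21 giving 21 weeks.
The longest path through J5 is only 20 weeks, so J5 has float 1.
The binding chain switches to J2→J5→J6→J7 = 8+10+4+2 = 24; finish 24 weeks.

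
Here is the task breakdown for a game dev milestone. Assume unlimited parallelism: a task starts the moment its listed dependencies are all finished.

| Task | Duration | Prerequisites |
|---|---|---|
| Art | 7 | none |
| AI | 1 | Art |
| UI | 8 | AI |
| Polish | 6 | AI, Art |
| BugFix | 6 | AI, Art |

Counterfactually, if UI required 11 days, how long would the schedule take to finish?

19

Baseline: Art→AI→UI = 7+1+8 = 16 → 16 days.
UI lies on that path, so at 11 days the path becomes 19 days.
That remains the longest chain; total 19 days.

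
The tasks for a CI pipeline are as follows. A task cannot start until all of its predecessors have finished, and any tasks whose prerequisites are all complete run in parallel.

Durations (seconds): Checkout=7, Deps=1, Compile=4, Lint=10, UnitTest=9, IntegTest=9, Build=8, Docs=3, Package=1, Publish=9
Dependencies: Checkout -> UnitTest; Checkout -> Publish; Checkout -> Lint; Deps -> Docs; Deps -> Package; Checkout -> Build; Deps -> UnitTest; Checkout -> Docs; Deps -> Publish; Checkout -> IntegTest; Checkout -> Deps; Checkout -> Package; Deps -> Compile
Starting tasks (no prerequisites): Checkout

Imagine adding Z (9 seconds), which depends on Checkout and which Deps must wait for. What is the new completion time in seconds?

Originally the schedule takes 17 seconds.
With Z inserted, Deps now waits for max(Checkout, Z).
New critical path: Checkout→Z→Deps→UnitTest = 7+9+1+9 = 26 ⇒ 26 seconds.

26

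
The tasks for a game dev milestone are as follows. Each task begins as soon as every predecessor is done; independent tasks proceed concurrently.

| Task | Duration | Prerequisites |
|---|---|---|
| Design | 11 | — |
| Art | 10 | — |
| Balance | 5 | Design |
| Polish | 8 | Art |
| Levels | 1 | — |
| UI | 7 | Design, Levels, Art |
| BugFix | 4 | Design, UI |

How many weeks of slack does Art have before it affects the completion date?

Critical path: Design→UI→BugFix = 11+7+4 = 22, so the finish is 22 weeks.
Art finishes as early as 10 and must finish by 11.
Slack of Art = 1 − 0 = 1 week.

1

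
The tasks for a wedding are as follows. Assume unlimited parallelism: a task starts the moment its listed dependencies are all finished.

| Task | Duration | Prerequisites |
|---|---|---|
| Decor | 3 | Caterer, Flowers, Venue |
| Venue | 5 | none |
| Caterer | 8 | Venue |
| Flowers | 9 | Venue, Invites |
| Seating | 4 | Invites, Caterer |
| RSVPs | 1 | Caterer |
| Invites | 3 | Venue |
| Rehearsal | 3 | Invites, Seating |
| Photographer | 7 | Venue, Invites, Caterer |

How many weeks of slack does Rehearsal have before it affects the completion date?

Venue→Caterer→Seating→Rehearsal = 5+8+4+3 = 20 sets the makespan at 20 weeks.
Rehearsal finishes as early as 20 and must finish by 20.
Float = 20 − 20 = 0.

0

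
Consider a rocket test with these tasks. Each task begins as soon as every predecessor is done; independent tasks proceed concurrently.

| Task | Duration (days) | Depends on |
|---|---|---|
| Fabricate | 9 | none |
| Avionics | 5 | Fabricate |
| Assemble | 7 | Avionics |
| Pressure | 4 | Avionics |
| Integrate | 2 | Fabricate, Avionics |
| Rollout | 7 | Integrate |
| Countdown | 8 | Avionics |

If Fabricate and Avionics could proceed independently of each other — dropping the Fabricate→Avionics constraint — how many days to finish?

18

Original critical path: Fabricate→Avionics→Integrate→Rollout = 9+5+2+7 = 23 ⇒ 23 days.
Without Fabricate→Avionics, Avionics's earliest start moves from 9 to 0.
After: Fabricate→Integrate→Rollout = 9+2+7 = 18 → 18 days.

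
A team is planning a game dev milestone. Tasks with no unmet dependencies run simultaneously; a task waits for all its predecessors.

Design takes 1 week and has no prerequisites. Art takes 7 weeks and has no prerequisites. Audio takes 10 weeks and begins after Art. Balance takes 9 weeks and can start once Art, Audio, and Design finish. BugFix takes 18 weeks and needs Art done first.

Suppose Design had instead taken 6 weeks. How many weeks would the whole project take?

26

Critical path before the change: Art→Audio→Balance = 7+10+9 = 26 giving 26 weeks.
The longest path through Design is only 10 weeks, so Design has float 16.
No other chain overtakes it, so the finish is 26 weeks.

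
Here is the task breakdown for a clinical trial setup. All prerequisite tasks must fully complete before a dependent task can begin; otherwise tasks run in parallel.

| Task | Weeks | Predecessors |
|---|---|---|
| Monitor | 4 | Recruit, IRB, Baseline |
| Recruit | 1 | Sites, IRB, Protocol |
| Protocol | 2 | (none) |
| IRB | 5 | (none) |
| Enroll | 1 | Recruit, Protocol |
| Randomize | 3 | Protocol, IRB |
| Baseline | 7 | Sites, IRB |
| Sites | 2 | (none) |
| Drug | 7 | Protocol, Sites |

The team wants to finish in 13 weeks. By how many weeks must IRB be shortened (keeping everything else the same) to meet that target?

3

Current finish: 16 weeks; target: 13.
IRB is on every critical path, so each week cut from IRB cuts the finish by one (this holds down to a finish of 13).
Need 16 − 13 = 3 weeks off IRB → IRB becomes 2 weeks, finish becomes 13.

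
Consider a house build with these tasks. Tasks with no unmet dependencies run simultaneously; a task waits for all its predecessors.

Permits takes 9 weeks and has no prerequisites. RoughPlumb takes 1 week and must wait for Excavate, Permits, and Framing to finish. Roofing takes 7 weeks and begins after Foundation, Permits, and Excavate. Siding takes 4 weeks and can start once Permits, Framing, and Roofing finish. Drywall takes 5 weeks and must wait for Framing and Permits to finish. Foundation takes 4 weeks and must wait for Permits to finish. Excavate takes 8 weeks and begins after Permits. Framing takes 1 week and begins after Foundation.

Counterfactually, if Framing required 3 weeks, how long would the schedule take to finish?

28

The binding path is Permits→Excavate→Roofing→Siding = 9+8+7+4 = 28; finish at 28 weeks.
Framing has 9 weeks of float (longest path through it is 19).
The critical path is still Permits→Excavate→Roofing→Siding; finish is now 28 weeks.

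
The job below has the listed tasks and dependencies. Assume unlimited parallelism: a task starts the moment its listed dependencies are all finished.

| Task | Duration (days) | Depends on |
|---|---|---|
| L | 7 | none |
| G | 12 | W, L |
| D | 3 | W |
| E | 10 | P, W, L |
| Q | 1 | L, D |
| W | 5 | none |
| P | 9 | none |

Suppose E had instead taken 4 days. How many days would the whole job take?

Critical path before the change: P→E = 9+10 = 19 giving 19 days.
E is on the critical path; changing it to 4 makes that path 13 days.
New critical path: L→G = 7+12 = 19 ⇒ 19 days.

19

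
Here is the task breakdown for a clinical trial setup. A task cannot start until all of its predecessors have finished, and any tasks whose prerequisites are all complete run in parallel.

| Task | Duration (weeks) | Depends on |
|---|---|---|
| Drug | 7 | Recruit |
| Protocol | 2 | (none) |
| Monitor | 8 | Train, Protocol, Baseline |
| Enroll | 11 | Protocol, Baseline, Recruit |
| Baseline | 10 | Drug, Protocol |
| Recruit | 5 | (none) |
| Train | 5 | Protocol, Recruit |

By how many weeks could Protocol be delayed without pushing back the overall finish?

The longest chain is Recruit→Drug→Baseline→Enroll = 5+7+10+11 = 33; overall finish 33 weeks.
Protocol finishes as early as 2 and must finish by 12.
Slack of Protocol = 10 − 0 = 10 weeks.

10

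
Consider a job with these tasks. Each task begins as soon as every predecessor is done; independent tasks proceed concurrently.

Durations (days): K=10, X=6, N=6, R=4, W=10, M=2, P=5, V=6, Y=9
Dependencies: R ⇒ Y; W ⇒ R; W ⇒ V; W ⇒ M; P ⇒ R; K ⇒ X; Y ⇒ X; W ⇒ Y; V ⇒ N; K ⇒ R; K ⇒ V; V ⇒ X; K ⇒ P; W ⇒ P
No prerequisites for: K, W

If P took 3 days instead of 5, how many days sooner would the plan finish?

Actual critical path: K→P→R→Y→X = 10+5+4+9+6 = 34 ⇒ 34 days.
P lies on that path, so at 3 days the path becomes 32 days.
That remains the longest chain; total 32 days.
Change in finish: 32 − 34 = -2 days.

2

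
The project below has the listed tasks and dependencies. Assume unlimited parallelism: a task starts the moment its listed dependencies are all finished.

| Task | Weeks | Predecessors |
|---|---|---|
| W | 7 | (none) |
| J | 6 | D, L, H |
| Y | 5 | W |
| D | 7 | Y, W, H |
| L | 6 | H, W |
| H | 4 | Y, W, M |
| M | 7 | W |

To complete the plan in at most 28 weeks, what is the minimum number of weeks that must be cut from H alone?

3

Current finish: 31 weeks; target: 28.
H is on every critical path, so each week cut from H cuts the finish by one (this holds down to a finish of 28).
Need 31 − 28 = 3 weeks off H → H becomes 1 week, finish becomes 28.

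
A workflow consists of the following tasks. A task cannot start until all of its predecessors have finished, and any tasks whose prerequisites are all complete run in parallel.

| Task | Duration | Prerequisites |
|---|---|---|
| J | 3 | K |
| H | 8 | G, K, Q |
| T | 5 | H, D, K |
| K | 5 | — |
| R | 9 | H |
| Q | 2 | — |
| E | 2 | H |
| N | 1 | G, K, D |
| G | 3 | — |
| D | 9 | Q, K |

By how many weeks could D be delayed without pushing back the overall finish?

Critical path: K→H→R = 5+8+9 = 22, so the finish is 22 weeks.
The longest chain containing D totals 19 weeks.
So D can slip 17 − 14 = 3 weeks.

3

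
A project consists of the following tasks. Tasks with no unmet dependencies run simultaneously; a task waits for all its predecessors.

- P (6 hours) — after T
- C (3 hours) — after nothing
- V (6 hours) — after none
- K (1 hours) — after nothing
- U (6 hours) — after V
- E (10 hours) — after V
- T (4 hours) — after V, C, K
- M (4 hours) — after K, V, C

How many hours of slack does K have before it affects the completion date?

5

The longest chain is V→T→P = 6+4+6 = 16; overall finish 16 hours.
Longest path through K: 11 hours (earliest finish 1, latest finish 6).
Float = 16 − 11 = 5.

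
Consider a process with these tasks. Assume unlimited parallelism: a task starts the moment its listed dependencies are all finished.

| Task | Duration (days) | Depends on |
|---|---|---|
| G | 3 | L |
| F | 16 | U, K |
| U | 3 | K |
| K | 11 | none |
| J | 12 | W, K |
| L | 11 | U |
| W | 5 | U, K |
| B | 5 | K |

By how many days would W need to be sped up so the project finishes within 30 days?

1

Current finish: 31 days; target: 30.
W is on every critical path, so each day cut from W cuts the finish by one (this holds down to a finish of 30).
Need 31 − 30 = 1 day off W → W becomes 4 days, finish becomes 30.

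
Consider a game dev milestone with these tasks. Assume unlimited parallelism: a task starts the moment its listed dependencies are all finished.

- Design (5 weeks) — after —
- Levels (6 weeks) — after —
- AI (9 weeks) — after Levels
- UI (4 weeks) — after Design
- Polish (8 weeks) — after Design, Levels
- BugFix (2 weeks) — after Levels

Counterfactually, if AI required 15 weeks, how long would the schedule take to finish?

21

Actual critical path: Levels→AI = 6+9 = 15 ⇒ 15 weeks.
Since AI is critical, the +6 change carries straight to that chain (now 21 weeks).
That remains the longest chain; total 21 weeks.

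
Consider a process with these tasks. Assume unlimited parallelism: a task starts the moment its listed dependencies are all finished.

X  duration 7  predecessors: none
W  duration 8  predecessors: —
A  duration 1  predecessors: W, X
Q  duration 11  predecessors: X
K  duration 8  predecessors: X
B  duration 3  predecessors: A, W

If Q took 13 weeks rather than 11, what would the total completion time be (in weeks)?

Baseline: X→Q = 7+11 = 18 → 18 weeks.
Q lies on that path, so at 13 weeks the path becomes 20 weeks.
The critical path is still X→Q; finish is now 20 weeks.

20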